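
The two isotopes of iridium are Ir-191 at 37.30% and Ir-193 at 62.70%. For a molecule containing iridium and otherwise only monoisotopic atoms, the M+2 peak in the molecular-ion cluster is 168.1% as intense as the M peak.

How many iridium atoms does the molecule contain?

1

For n independent Ir atoms, I(M+2)/I(M) = n · (abundance Ir-193) / (abundance Ir-191) = n · 0.6270/0.3730.
n = 1.681 × 0.3730/0.6270 = 1.00 ≈ 1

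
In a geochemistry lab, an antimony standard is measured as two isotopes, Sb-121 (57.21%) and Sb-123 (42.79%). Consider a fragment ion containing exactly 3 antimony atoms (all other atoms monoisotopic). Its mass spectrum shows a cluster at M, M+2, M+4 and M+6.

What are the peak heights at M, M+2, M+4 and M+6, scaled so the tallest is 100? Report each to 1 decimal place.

Each Sb atom is independently Sb-121 (p = 0.5721) or Sb-123 (q = 0.4279); the cluster is the binomial expansion (p + q)^3.
P(M) = 0.5721^3 = 0.187247
P(M+2) = 3 × 0.5721^2 × 0.4279^1 = 0.420153
P(M+4) = 3 × 0.5721^1 × 0.4279^2 = 0.314252
P(M+6) = 0.4279^3 = 0.078348
The M+2 peak is largest (0.420153); scaling to 100 gives 44.6 : 100.0 : 74.8 : 18.6.

44.6 : 100.0 : 74.8 : 18.6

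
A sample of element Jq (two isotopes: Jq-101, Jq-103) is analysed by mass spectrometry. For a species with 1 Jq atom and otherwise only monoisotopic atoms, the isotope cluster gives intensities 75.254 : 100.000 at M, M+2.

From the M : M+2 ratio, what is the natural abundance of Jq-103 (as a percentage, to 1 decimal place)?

Let p = fractional abundance of Jq-101. I(M+2)/I(M) = [C(1,1)·p^0·(1−p)] / p^1 = 1·(1−p)/p = 100.000/75.254 = 1.3288
(1−p)/p = 1.3288/1 = 1.3288  ⇒  p = 1/(1 + 1.3288) = 0.4294
Jq-101: 42.9%, Jq-103: 57.1%.

57.1%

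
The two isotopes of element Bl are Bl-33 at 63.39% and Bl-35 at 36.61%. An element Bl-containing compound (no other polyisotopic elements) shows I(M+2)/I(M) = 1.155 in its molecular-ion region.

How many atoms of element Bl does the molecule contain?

2

For n independent Bl atoms, I(M+2)/I(M) = n · (abundance Bl-35) / (abundance Bl-33) = n · 0.3661/0.6339.
n = 1.155 × 0.6339/0.3661 = 2.00 ≈ 2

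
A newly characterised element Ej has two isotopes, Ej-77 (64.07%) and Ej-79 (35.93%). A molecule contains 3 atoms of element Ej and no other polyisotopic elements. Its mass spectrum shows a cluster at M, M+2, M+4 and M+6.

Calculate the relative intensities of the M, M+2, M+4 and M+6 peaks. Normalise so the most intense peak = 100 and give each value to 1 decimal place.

59.4 : 100.0 : 56.1 : 10.5

Expanding (0.6407 + 0.3593)^3:
P(M) = 0.6407^3 = 0.263005
P(M+2) = 3 × 0.6407^2 × 0.3593^1 = 0.442474
P(M+4) = 3 × 0.6407^1 × 0.3593^2 = 0.248136
P(M+6) = 0.3593^3 = 0.046384
The M+2 peak is largest (0.442474); scaling to 100 gives 59.4 : 100.0 : 56.1 : 10.5.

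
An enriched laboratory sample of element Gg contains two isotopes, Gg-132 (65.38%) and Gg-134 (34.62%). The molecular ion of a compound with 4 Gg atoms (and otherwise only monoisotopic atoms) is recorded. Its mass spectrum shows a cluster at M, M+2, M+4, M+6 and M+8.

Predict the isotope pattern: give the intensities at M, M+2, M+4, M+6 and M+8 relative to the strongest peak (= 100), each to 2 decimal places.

Expanding (0.6538 + 0.3462)^4:
P(M) = 0.6538^4 = 0.182717
P(M+2) = 4 × 0.6538^3 × 0.3462^1 = 0.387010
P(M+4) = 6 × 0.6538^2 × 0.3462^2 = 0.307394
P(M+6) = 4 × 0.6538^1 × 0.3462^3 = 0.108514
P(M+8) = 0.3462^4 = 0.014365
The M+2 peak is largest (0.387010); scaling to 100 gives 47.21 : 100.00 : 79.43 : 28.04 : 3.71.

47.21 : 100.00 : 79.43 : 28.04 : 3.71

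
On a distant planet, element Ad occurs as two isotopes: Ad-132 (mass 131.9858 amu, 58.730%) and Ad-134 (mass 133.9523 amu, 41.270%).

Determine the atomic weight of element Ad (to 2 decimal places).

132.80 amu

The abundance-weighted mean is 0.58730 × 131.9858 + 0.41270 × 133.9523
= 77.51526 + 55.28211 = 132.79737 amu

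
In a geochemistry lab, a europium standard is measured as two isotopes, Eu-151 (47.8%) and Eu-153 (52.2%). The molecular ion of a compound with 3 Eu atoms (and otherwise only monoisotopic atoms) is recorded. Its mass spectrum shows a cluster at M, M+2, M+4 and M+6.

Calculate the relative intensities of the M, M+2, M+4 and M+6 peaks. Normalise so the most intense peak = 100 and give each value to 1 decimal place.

Expanding (0.478 + 0.522)^3:
P(M) = 0.478^3 = 0.109215
P(M+2) = 3 × 0.478^2 × 0.522^1 = 0.357806
P(M+4) = 3 × 0.478^1 × 0.522^2 = 0.390742
P(M+6) = 0.522^3 = 0.142237
The M+4 peak is largest (0.390742); scaling to 100 gives 28.0 : 91.6 : 100.0 : 36.4.

28.0 : 91.6 : 100.0 : 36.4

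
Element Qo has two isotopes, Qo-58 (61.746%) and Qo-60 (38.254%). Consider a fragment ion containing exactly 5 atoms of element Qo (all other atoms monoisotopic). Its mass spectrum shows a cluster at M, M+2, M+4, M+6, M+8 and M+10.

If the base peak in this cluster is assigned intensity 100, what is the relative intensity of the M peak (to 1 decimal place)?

(0.61746 + 0.38254)^5 gives M 0.0898, M+2 0.2780, M+4 0.3445, M+6 0.2134, M+8 0.0661, M+10 0.0082; the largest is M+4.
P(M+4) = C(5,2) × 0.61746^3 × 0.38254^2 = 10 × 0.23541086 × 0.14633685 = 0.344493 (base)
P(M) = C(5,0) × 0.61746^5 × 0.38254^0 = 1 × 0.089752 × 1.0000 = 0.089752
Relative intensity = 0.089752 / 0.344493 × 100 = 26.1

26.1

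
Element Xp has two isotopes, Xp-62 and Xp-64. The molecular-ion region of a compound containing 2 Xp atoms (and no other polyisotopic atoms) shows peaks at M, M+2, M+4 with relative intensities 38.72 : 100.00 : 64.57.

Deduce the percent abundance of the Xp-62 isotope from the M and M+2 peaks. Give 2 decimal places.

Let p = fractional abundance of Xp-62. I(M+2)/I(M) = [C(2,1)·p^1·(1−p)] / p^2 = 2·(1−p)/p = 100.00/38.72 = 2.5826
(1−p)/p = 2.5826/2 = 1.2913  ⇒  p = 1/(1 + 1.2913) = 0.4364
Xp-62: 43.64%, Xp-64: 56.36%.

43.64%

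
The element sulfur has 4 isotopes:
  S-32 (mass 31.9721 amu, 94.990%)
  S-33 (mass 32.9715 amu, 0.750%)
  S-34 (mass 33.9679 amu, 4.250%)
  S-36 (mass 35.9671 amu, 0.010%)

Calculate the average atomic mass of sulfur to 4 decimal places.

The abundance-weighted mean is 0.94990 × 31.9721 + 0.00750 × 32.9715 + 0.04250 × 33.9679 + 0.00010 × 35.9671
= 30.37030 + 0.24729 + 1.44364 + 0.00360 = 32.06483 amu

32.0648 amu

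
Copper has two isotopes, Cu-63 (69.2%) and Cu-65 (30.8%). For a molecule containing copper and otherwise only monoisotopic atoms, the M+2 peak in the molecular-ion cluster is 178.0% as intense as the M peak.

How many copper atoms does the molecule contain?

For n independent Cu atoms, I(M+2)/I(M) = n · (abundance Cu-65) / (abundance Cu-63) = n · 0.308/0.692.
n = 1.780 × 0.692/0.308 = 4.00 ≈ 4

4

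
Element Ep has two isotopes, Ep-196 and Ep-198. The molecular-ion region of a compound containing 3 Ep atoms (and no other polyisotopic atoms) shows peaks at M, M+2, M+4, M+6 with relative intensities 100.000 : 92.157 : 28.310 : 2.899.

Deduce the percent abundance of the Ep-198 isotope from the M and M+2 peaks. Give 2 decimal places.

Let p = fractional abundance of Ep-196. I(M+2)/I(M) = [C(3,1)·p^2·(1−p)] / p^3 = 3·(1−p)/p = 92.157/100.000 = 0.9216
(1−p)/p = 0.9216/3 = 0.3072  ⇒  p = 1/(1 + 0.3072) = 0.7650
Ep-196: 76.50%, Ep-198: 23.50%.

23.50%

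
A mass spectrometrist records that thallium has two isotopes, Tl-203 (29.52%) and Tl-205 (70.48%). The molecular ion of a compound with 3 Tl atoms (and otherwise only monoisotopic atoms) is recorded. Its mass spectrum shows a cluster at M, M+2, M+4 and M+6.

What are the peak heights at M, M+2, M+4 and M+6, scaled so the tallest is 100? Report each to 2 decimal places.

Expanding (0.2952 + 0.7048)^3:
P(M) = 0.2952^3 = 0.025725
P(M+2) = 3 × 0.2952^2 × 0.7048^1 = 0.184255
P(M+4) = 3 × 0.2952^1 × 0.7048^2 = 0.439916
P(M+6) = 0.7048^3 = 0.350104
The M+4 peak is largest (0.439916); scaling to 100 gives 5.85 : 41.88 : 100.00 : 79.58.

5.85 : 41.88 : 100.00 : 79.58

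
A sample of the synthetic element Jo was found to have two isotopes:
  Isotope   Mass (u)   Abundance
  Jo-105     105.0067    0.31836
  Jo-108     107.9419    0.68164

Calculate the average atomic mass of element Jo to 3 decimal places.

The abundance-weighted mean is 0.31836 × 105.0067 + 0.68164 × 107.9419
= 33.42993 + 73.57752 = 107.00745 u

107.007 u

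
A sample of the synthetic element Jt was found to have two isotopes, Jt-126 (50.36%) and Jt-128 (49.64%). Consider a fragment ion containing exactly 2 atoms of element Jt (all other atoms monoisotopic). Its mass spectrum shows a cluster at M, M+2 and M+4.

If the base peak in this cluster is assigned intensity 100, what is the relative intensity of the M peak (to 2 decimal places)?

Binomial terms of (0.5036 + 0.4964)^2: M 0.2536, M+2 0.5000, M+4 0.2464 → M+2 is the base peak.
P(M+2) = C(2,1) × 0.5036^1 × 0.4964^1 = 2 × 0.5036 × 0.4964 = 0.499974 (base)
P(M) = C(2,0) × 0.5036^2 × 0.4964^0 = 1 × 0.25361296 × 1.0000 = 0.253613
Relative intensity = 0.253613 / 0.499974 × 100 = 50.73

50.73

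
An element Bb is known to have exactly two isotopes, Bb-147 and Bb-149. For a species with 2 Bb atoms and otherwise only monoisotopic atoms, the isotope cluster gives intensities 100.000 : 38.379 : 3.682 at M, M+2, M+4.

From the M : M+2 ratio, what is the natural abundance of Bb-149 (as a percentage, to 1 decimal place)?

Let p = fractional abundance of Bb-147. I(M+2)/I(M) = [C(2,1)·p^1·(1−p)] / p^2 = 2·(1−p)/p = 38.379/100.000 = 0.3838
(1−p)/p = 0.3838/2 = 0.1919  ⇒  p = 1/(1 + 0.1919) = 0.8390
Bb-147: 83.9%, Bb-149: 16.1%.

16.1%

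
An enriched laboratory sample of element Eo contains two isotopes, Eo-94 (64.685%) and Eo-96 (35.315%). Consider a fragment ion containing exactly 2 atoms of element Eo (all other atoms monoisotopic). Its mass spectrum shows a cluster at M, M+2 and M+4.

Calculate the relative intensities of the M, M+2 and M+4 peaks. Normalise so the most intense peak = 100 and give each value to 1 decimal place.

Each Eo atom is independently Eo-94 (p = 0.64685) or Eo-96 (q = 0.35315); the cluster is the binomial expansion (p + q)^2.
P(M) = 0.64685^2 = 0.418415
P(M+2) = 2 × 0.64685^1 × 0.35315^1 = 0.456870
P(M+4) = 0.35315^2 = 0.124715
The M+2 peak is largest (0.456870); scaling to 100 gives 91.6 : 100.0 : 27.3.

91.6 : 100.0 : 27.3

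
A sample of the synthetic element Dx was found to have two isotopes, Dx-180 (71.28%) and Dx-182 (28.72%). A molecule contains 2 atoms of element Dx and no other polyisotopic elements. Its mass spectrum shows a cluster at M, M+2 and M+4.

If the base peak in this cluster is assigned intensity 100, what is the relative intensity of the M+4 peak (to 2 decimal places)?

Term probabilities: M 0.5081, M+2 0.4094, M+4 0.0825. Base peak = M.
P(M) = C(2,0) × 0.7128^2 × 0.2872^0 = 1 × 0.50808384 × 1.0000 = 0.508084 (base)
P(M+4) = C(2,2) × 0.7128^0 × 0.2872^2 = 1 × 1.0000 × 0.08248384 = 0.082484
Relative intensity = 0.082484 / 0.508084 × 100 = 16.23

16.23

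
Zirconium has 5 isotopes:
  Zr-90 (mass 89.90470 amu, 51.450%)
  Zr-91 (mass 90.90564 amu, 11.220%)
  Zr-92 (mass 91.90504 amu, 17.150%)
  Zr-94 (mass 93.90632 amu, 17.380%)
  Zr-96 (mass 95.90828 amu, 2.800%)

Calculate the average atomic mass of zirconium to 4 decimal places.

Ar = Σ fᵢ·mᵢ = 0.51450 × 89.90470 + 0.11220 × 90.90564 + 0.17150 × 91.90504 + 0.17380 × 93.90632 + 0.02800 × 95.90828
= 46.255968 + 10.199613 + 15.761714 + 16.320918 + 2.685432 = 91.223645 amu

91.2236 amu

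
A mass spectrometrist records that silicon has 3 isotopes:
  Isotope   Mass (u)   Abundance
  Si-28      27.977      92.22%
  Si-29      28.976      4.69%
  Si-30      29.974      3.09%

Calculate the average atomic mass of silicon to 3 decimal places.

Average mass = Σ (abundance × isotope mass) = 0.9222 × 27.977 + 0.0469 × 28.976 + 0.0309 × 29.974
= 25.8004 + 1.3590 + 0.9262 = 28.0856 u

28.086 u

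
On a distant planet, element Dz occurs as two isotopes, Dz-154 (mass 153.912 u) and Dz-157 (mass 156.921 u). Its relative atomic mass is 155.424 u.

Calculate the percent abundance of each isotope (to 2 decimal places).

Dz-154: 49.75%, Dz-157: 50.25%

Writing the weighted mean with unknown fraction x of Dz-154:
153.912·x + 156.921·(1 − x) = 155.424
(153.912 − 156.921)·x = 155.424 − 156.921
x = -1.497 / -3.009 = 0.49751 → 49.75% Dz-154, 50.25% Dz-157.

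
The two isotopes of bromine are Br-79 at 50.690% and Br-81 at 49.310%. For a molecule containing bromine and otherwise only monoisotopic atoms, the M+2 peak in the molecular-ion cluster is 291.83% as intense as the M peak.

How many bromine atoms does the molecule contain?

The M+2/M ratio from n Br atoms is n · q/p = n · 0.49310/0.50690.
n = 2.9183 × 0.50690/0.49310 = 3.00 ≈ 3

3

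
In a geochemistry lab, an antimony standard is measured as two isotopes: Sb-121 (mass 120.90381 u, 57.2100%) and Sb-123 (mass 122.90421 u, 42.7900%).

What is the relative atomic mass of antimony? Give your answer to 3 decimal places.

Weight each isotope mass by its fractional abundance: 0.572100 × 120.90381 + 0.427900 × 122.90421
= 69.169070 + 52.590711 = 121.759781 u

121.760 u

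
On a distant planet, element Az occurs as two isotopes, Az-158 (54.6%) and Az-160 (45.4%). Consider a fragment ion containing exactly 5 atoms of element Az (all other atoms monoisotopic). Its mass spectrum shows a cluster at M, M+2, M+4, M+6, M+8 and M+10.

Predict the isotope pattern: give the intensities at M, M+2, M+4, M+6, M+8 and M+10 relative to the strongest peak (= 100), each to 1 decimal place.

Each Az atom is independently Az-158 (p = 0.546) or Az-160 (q = 0.454); the cluster is the binomial expansion (p + q)^5.
P(M) = 0.546^5 = 0.048525
P(M+2) = 5 × 0.546^4 × 0.454^1 = 0.201742
P(M+4) = 10 × 0.546^3 × 0.454^2 = 0.335498
P(M+6) = 10 × 0.546^2 × 0.454^3 = 0.278967
P(M+8) = 5 × 0.546^1 × 0.454^4 = 0.115981
P(M+10) = 0.454^5 = 0.019288
The M+4 peak is largest (0.335498); scaling to 100 gives 14.5 : 60.1 : 100.0 : 83.2 : 34.6 : 5.7.

14.5 : 60.1 : 100.0 : 83.2 : 34.6 : 5.7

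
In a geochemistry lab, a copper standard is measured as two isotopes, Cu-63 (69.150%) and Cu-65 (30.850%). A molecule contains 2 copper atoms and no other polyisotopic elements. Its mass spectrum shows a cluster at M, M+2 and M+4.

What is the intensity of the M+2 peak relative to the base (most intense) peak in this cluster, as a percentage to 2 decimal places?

89.23%

(0.69150 + 0.30850)^2 gives M 0.4782, M+2 0.4267, M+4 0.0952; the largest is M.
P(M) = C(2,0) × 0.69150^2 × 0.30850^0 = 1 × 0.47817225 × 1.0000 = 0.478172 (base)
P(M+2) = C(2,1) × 0.69150^1 × 0.30850^1 = 2 × 0.6915 × 0.3085 = 0.426656
Relative intensity = 0.426656 / 0.478172 × 100 = 89.23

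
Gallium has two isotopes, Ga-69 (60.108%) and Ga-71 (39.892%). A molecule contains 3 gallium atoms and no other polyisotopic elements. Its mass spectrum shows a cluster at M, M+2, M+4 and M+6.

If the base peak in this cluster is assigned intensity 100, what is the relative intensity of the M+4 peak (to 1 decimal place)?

Term probabilities: M 0.2172, M+2 0.4324, M+4 0.2870, M+6 0.0635. Base peak = M+2.
P(M+2) = C(3,1) × 0.60108^2 × 0.39892^1 = 3 × 0.36129717 × 0.39892 = 0.432386 (base)
P(M+4) = C(3,2) × 0.60108^1 × 0.39892^2 = 3 × 0.60108 × 0.15913717 = 0.286963
Relative intensity = 0.286963 / 0.432386 × 100 = 66.4

66.4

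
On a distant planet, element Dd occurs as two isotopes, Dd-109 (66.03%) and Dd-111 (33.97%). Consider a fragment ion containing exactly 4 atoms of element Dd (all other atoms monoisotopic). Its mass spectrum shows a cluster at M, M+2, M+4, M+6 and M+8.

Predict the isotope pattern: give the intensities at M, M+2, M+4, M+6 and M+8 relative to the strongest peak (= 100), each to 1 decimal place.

48.6 : 100.0 : 77.2 : 26.5 : 3.4

Each Dd atom is independently Dd-109 (p = 0.6603) or Dd-111 (q = 0.3397); the cluster is the binomial expansion (p + q)^4.
P(M) = 0.6603^4 = 0.190093
P(M+2) = 4 × 0.6603^3 × 0.3397^1 = 0.391183
P(M+4) = 6 × 0.6603^2 × 0.3397^2 = 0.301873
P(M+6) = 4 × 0.6603^1 × 0.3397^3 = 0.103535
P(M+8) = 0.3397^4 = 0.013316
The M+2 peak is largest (0.391183); scaling to 100 gives 48.6 : 100.0 : 77.2 : 26.5 : 3.4.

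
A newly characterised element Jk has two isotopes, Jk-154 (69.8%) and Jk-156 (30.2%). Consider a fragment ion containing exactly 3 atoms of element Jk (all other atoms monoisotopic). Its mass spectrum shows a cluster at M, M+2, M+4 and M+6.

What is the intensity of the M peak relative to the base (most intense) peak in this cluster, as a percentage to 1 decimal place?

77.0%

Binomial terms of (0.698 + 0.302)^3: M 0.3401, M+2 0.4414, M+4 0.1910, M+6 0.0275 → M+2 is the base peak.
P(M+2) = C(3,1) × 0.698^2 × 0.302^1 = 3 × 0.487204 × 0.3020 = 0.441407 (base)
P(M) = C(3,0) × 0.698^3 × 0.302^0 = 1 × 0.34006839 × 1.0000 = 0.340068
Relative intensity = 0.340068 / 0.441407 × 100 = 77.0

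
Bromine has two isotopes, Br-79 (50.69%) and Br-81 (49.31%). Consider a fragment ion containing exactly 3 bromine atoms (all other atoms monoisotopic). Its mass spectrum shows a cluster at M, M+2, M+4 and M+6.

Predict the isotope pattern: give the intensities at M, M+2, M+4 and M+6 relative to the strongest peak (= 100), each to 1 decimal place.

34.3 : 100.0 : 97.3 : 31.5

Expanding (0.5069 + 0.4931)^3:
P(M) = 0.5069^3 = 0.130247
P(M+2) = 3 × 0.5069^2 × 0.4931^1 = 0.380103
P(M+4) = 3 × 0.5069^1 × 0.4931^2 = 0.369755
P(M+6) = 0.4931^3 = 0.119896
The M+2 peak is largest (0.380103); scaling to 100 gives 34.3 : 100.0 : 97.3 : 31.5.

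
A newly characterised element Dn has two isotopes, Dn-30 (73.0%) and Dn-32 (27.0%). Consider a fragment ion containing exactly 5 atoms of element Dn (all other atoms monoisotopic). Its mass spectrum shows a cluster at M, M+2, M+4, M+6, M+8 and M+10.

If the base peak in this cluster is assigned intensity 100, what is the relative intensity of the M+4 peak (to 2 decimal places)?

73.97

Term probabilities: M 0.2073, M+2 0.3834, M+4 0.2836, M+6 0.1049, M+8 0.0194, M+10 0.0014. Base peak = M+2.
P(M+2) = C(5,1) × 0.730^4 × 0.270^1 = 5 × 0.28398241 × 0.2700 = 0.383376 (base)
P(M+4) = C(5,2) × 0.730^3 × 0.270^2 = 10 × 0.389017 × 0.0729 = 0.283593
Relative intensity = 0.283593 / 0.383376 × 100 = 73.97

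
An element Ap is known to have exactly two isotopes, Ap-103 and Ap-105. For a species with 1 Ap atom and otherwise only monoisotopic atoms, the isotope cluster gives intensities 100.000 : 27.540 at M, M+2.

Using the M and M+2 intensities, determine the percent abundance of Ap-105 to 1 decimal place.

21.6%

Write p for the Ap-103 fraction. I(M+2)/I(M) = [C(1,1)·p^0·(1−p)] / p^1 = 1·(1−p)/p = 27.540/100.000 = 0.2754
(1−p)/p = 0.2754/1 = 0.2754  ⇒  p = 1/(1 + 0.2754) = 0.7841
Ap-103: 78.4%, Ap-105: 21.6%.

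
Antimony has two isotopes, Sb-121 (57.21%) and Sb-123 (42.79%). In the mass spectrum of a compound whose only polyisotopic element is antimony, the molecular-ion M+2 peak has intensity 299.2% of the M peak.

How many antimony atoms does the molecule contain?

With n Sb atoms, P(M+2)/P(M) = C(n,1)·p^(n−1)q / p^n = n·q/p = n · 0.4279/0.5721.
n = 2.992 × 0.5721/0.4279 = 4.00 ≈ 4

4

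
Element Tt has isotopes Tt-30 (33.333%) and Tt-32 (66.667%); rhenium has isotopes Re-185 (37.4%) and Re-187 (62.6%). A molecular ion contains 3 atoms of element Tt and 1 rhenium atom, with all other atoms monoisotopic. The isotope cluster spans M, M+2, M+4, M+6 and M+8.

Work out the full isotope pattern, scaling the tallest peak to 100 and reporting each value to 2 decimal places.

3.56 : 27.32 : 78.48 : 100.00 : 47.68

Element Tt pattern (n=3): 0.03703593 : 0.22221889 : 0.44444444 : 0.29630074
Rhenium pattern (n=1): 0.3740 : 0.6260
Convolve the two distributions (both contribute in 2-u steps):
  M: 0.03703593×0.3740 = 0.013851
  M+2: 0.03703593×0.6260 + 0.22221889×0.3740 = 0.106294
  M+4: 0.22221889×0.6260 + 0.44444444×0.3740 = 0.305331
  M+6: 0.44444444×0.6260 + 0.29630074×0.3740 = 0.389039
  M+8: 0.29630074×0.6260 = 0.185484
Scale to base peak (0.389039) = 100: 3.56 : 27.32 : 78.48 : 100.00 : 47.68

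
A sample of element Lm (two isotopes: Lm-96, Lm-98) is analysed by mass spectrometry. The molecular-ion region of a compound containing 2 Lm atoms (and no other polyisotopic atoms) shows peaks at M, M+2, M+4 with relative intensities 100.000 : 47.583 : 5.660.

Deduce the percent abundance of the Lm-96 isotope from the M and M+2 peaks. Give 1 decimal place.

80.8%

Let p = fractional abundance of Lm-96. I(M+2)/I(M) = [C(2,1)·p^1·(1−p)] / p^2 = 2·(1−p)/p = 47.583/100.000 = 0.4758
(1−p)/p = 0.4758/2 = 0.2379  ⇒  p = 1/(1 + 0.2379) = 0.8078
Lm-96: 80.8%, Lm-98: 19.2%.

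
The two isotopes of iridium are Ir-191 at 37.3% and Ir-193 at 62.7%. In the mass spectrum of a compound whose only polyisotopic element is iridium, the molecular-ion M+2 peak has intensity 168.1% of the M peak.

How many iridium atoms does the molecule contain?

The M+2/M ratio from n Ir atoms is n · q/p = n · 0.627/0.373.
n = 1.681 × 0.373/0.627 = 1.00 ≈ 1

1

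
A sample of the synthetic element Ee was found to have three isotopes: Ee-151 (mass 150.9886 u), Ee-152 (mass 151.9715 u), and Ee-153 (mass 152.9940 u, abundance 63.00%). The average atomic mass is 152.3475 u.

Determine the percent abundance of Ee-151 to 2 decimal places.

27.28%

Let x and y be the fractions of Ee-151 and Ee-152. Then x + y = 1 − 0.6300 = 0.3700 and 150.9886x + 151.9715y = 152.3475 − 0.6300×152.9940 = 55.96128.
Substituting: 150.9886x + 151.9715(0.3700 − x) = 55.96128
(150.9886 − 151.9715)x = -0.268175  ⇒  x = 0.27284, y = 0.09716
Ee-151: 27.28%, Ee-152: 9.72%.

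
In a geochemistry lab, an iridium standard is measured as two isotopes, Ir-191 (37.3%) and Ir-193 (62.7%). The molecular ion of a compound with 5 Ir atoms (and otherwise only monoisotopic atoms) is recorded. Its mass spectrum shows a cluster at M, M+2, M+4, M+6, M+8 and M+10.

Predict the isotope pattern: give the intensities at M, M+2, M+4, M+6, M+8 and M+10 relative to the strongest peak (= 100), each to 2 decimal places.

2.11 : 17.70 : 59.49 : 100.00 : 84.05 : 28.26

The 5 Ir atoms are independent, so intensities follow the terms of (0.373 + 0.627)^5.
P(M) = 0.373^5 = 0.007220
P(M+2) = 5 × 0.373^4 × 0.627^1 = 0.060684
P(M+4) = 10 × 0.373^3 × 0.627^2 = 0.204015
P(M+6) = 10 × 0.373^2 × 0.627^3 = 0.342942
P(M+8) = 5 × 0.373^1 × 0.627^4 = 0.288237
P(M+10) = 0.627^5 = 0.096903
The M+6 peak is largest (0.342942); scaling to 100 gives 2.11 : 17.70 : 59.49 : 100.00 : 84.05 : 28.26.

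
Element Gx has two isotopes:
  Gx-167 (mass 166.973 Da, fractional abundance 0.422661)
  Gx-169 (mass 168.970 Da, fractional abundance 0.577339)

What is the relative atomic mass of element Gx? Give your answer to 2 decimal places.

168.13 Da

Weight each isotope mass by its fractional abundance: 0.422661 × 166.973 + 0.577339 × 168.970
= 70.5730 + 97.5530 = 168.1260 Da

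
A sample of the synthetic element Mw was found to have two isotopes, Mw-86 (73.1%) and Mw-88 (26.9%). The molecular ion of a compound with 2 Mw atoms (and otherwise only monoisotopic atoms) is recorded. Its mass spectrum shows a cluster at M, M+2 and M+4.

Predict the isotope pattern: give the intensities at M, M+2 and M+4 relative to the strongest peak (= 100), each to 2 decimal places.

Expanding (0.731 + 0.269)^2:
P(M) = 0.731^2 = 0.534361
P(M+2) = 2 × 0.731^1 × 0.269^1 = 0.393278
P(M+4) = 0.269^2 = 0.072361
The M peak is largest (0.534361); scaling to 100 gives 100.00 : 73.60 : 13.54.

100.00 : 73.60 : 13.54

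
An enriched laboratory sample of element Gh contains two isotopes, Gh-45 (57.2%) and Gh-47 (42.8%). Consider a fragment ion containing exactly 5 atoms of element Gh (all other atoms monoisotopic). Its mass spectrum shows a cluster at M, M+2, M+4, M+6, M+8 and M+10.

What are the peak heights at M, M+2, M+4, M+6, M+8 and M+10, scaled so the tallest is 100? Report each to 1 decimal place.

17.9 : 66.8 : 100.0 : 74.8 : 28.0 : 4.2

The 5 Gh atoms are independent, so intensities follow the terms of (0.572 + 0.428)^5.
P(M) = 0.572^5 = 0.061232
P(M+2) = 5 × 0.572^4 × 0.428^1 = 0.229086
P(M+4) = 10 × 0.572^3 × 0.428^2 = 0.342827
P(M+6) = 10 × 0.572^2 × 0.428^3 = 0.256521
P(M+8) = 5 × 0.572^1 × 0.428^4 = 0.095971
P(M+10) = 0.428^5 = 0.014362
The M+4 peak is largest (0.342827); scaling to 100 gives 17.9 : 66.8 : 100.0 : 74.8 : 28.0 : 4.2.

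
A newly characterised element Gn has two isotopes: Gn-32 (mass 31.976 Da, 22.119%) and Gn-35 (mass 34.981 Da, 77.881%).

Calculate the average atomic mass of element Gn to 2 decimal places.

Ar = Σ fᵢ·mᵢ = 0.22119 × 31.976 + 0.77881 × 34.981
= 7.0728 + 27.2436 = 34.3164 Da

34.32 Da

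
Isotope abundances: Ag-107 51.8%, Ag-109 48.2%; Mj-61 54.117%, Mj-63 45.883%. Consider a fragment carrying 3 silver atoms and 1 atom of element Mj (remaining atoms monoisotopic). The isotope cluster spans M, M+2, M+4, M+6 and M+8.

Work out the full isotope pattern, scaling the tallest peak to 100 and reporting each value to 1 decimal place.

20.1 : 73.3 : 100.0 : 60.6 : 13.8

Silver pattern (n=3): 0.13899183 : 0.3879965 : 0.3610315 : 0.11198017
Element Mj pattern (n=1): 0.54117 : 0.45883
Convolve the two distributions (both contribute in 2-u steps):
  M: 0.13899183×0.54117 = 0.075218
  M+2: 0.13899183×0.45883 + 0.3879965×0.54117 = 0.273746
  M+4: 0.3879965×0.45883 + 0.3610315×0.54117 = 0.373404
  M+6: 0.3610315×0.45883 + 0.11198017×0.54117 = 0.226252
  M+8: 0.11198017×0.45883 = 0.051380
Scale to base peak (0.373404) = 100: 20.1 : 73.3 : 100.0 : 60.6 : 13.8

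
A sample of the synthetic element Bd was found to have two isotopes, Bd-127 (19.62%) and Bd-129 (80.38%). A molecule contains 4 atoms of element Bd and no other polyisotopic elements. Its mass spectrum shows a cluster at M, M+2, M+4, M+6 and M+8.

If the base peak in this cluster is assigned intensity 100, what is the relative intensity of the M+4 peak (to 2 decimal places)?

(0.1962 + 0.8038)^4 gives M 0.0015, M+2 0.0243, M+4 0.1492, M+6 0.4076, M+8 0.4174; the largest is M+8.
P(M+8) = C(4,4) × 0.1962^0 × 0.8038^4 = 1 × 1.0000 × 0.41743803 = 0.417438 (base)
P(M+4) = C(4,2) × 0.1962^2 × 0.8038^2 = 6 × 0.03849444 × 0.64609444 = 0.149226
Relative intensity = 0.149226 / 0.417438 × 100 = 35.75

35.75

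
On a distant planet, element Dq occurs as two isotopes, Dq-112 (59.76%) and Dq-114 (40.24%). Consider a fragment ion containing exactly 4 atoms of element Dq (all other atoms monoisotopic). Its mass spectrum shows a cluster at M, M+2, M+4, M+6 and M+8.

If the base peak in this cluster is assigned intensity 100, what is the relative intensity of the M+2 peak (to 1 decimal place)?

99.0

Binomial terms of (0.5976 + 0.4024)^4: M 0.1275, M+2 0.3435, M+4 0.3470, M+6 0.1558, M+8 0.0262 → M+4 is the base peak.
P(M+4) = C(4,2) × 0.5976^2 × 0.4024^2 = 6 × 0.35712576 × 0.16192576 = 0.346967 (base)
P(M+2) = C(4,1) × 0.5976^3 × 0.4024^1 = 4 × 0.21341835 × 0.4024 = 0.343518
Relative intensity = 0.343518 / 0.346967 × 100 = 99.0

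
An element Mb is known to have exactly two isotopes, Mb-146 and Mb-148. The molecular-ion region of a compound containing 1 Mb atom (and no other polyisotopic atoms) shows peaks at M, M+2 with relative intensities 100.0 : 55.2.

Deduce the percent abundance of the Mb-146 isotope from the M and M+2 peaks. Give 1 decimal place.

If p is the fraction of Mb that is Mb-146, then I(M+2)/I(M) = [C(1,1)·p^0·(1−p)] / p^1 = 1·(1−p)/p = 55.2/100.0 = 0.5520
(1−p)/p = 0.5520/1 = 0.5520  ⇒  p = 1/(1 + 0.5520) = 0.6443
Mb-146: 64.4%, Mb-148: 35.6%.

64.4%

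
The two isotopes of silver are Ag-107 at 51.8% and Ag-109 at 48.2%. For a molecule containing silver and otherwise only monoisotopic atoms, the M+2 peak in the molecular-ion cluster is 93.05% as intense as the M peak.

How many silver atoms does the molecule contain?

1

With n Ag atoms, P(M+2)/P(M) = C(n,1)·p^(n−1)q / p^n = n·q/p = n · 0.482/0.518.
n = 0.9305 × 0.518/0.482 = 1.00 ≈ 1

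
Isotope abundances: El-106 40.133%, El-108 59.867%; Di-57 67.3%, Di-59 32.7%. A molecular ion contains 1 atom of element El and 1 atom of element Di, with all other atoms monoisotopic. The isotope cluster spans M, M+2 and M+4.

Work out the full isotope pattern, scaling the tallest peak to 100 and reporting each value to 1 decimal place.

50.6 : 100.0 : 36.7

Element El pattern (n=1): 0.40133 : 0.59867
Element Di pattern (n=1): 0.6730 : 0.3270
Convolve the two distributions (both contribute in 2-u steps):
  M: 0.40133×0.6730 = 0.270095
  M+2: 0.40133×0.3270 + 0.59867×0.6730 = 0.534140
  M+4: 0.59867×0.3270 = 0.195765
Scale to base peak (0.534140) = 100: 50.6 : 100.0 : 36.7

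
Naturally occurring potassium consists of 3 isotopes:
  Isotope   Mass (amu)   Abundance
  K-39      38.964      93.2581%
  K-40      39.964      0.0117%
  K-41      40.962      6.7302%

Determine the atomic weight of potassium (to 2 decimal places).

Average mass = Σ (abundance × isotope mass) = 0.932581 × 38.964 + 0.000117 × 39.964 + 0.067302 × 40.962
= 36.3371 + 0.0047 + 2.7568 = 39.0986 amu

39.10 amu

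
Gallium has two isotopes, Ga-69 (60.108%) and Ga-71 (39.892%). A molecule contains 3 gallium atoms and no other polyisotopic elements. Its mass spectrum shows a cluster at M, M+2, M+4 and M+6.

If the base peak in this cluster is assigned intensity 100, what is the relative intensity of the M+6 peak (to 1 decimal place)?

Term probabilities: M 0.2172, M+2 0.4324, M+4 0.2870, M+6 0.0635. Base peak = M+2.
P(M+2) = C(3,1) × 0.60108^2 × 0.39892^1 = 3 × 0.36129717 × 0.39892 = 0.432386 (base)
P(M+6) = C(3,3) × 0.60108^0 × 0.39892^3 = 1 × 1.0000 × 0.063483 = 0.063483
Relative intensity = 0.063483 / 0.432386 × 100 = 14.7

14.7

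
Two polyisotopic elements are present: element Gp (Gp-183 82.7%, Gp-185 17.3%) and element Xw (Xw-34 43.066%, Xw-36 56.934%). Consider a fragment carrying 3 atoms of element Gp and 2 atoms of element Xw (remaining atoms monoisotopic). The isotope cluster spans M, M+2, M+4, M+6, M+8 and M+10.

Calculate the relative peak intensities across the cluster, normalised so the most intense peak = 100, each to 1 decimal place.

Element Gp pattern (n=3): 0.56560928 : 0.35495915 : 0.07425385 : 0.00517772
Element Xw pattern (n=2): 0.18546804 : 0.49038393 : 0.32414804
Convolve the two distributions (both contribute in 2-u steps):
  M: 0.56560928×0.18546804 = 0.104902
  M+2: 0.56560928×0.49038393 + 0.35495915×0.18546804 = 0.343199
  M+4: 0.56560928×0.32414804 + 0.35495915×0.49038393 + 0.07425385×0.18546804 = 0.371179
  M+6: 0.35495915×0.32414804 + 0.07425385×0.49038393 + 0.00517772×0.18546804 = 0.152433
  M+8: 0.07425385×0.32414804 + 0.00517772×0.49038393 = 0.026608
  M+10: 0.00517772×0.32414804 = 0.001678
Scale to base peak (0.371179) = 100: 28.3 : 92.5 : 100.0 : 41.1 : 7.2 : 0.5

28.3 : 92.5 : 100.0 : 41.1 : 7.2 : 0.5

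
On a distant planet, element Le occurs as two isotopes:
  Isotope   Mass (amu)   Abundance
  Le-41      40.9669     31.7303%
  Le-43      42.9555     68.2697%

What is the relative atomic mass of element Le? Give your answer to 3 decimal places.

Weight each isotope mass by its fractional abundance: 0.317303 × 40.9669 + 0.682697 × 42.9555
= 12.99892 + 29.32559 = 42.32451 amu

42.325 amu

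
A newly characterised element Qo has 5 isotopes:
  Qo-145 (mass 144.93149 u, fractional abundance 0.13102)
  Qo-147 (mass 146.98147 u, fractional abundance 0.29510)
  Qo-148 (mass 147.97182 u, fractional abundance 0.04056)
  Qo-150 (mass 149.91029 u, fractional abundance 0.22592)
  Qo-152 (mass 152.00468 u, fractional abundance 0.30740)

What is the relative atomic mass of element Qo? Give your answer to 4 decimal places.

148.9589 u

Average mass = Σ (abundance × isotope mass) = 0.13102 × 144.93149 + 0.29510 × 146.98147 + 0.04056 × 147.97182 + 0.22592 × 149.91029 + 0.30740 × 152.00468
= 18.988924 + 43.374232 + 6.001737 + 33.867733 + 46.726239 = 148.958865 u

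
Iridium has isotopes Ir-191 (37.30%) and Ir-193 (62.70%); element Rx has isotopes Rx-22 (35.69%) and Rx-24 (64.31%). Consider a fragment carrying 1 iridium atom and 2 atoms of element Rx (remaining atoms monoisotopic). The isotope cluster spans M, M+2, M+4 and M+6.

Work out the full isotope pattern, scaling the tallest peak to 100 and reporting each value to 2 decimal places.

10.75 : 56.80 : 100.00 : 58.66

Iridium pattern (n=1): 0.3730 : 0.6270
Element Rx pattern (n=2): 0.12737761 : 0.45904478 : 0.41357761
Convolve the two distributions (both contribute in 2-u steps):
  M: 0.3730×0.12737761 = 0.047512
  M+2: 0.3730×0.45904478 + 0.6270×0.12737761 = 0.251089
  M+4: 0.3730×0.41357761 + 0.6270×0.45904478 = 0.442086
  M+6: 0.6270×0.41357761 = 0.259313
Scale to base peak (0.442086) = 100: 10.75 : 56.80 : 100.00 : 58.66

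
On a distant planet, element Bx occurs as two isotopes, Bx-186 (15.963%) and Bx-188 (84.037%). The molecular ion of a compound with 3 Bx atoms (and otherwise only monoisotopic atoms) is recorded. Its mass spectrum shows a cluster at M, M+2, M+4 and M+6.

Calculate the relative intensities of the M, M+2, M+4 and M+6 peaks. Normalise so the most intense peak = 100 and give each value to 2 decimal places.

The 3 Bx atoms are independent, so intensities follow the terms of (0.15963 + 0.84037)^3.
P(M) = 0.15963^3 = 0.004068
P(M+2) = 3 × 0.15963^2 × 0.84037^1 = 0.064242
P(M+4) = 3 × 0.15963^1 × 0.84037^2 = 0.338203
P(M+6) = 0.84037^3 = 0.593488
The M+6 peak is largest (0.593488); scaling to 100 gives 0.69 : 10.82 : 56.99 : 100.00.

0.69 : 10.82 : 56.99 : 100.00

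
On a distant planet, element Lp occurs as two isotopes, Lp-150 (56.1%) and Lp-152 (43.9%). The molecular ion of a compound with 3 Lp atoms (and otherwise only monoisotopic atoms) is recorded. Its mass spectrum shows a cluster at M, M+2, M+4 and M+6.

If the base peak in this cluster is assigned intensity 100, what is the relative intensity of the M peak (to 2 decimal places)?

(0.561 + 0.439)^3 gives M 0.1766, M+2 0.4145, M+4 0.3243, M+6 0.0846; the largest is M+2.
P(M+2) = C(3,1) × 0.561^2 × 0.439^1 = 3 × 0.314721 × 0.4390 = 0.414488 (base)
P(M) = C(3,0) × 0.561^3 × 0.439^0 = 1 × 0.17655848 × 1.0000 = 0.176558
Relative intensity = 0.176558 / 0.414488 × 100 = 42.60

42.60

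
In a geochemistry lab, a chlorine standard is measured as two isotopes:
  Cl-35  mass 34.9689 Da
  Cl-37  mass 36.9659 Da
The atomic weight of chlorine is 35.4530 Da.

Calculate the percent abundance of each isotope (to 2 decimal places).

Writing the weighted mean with unknown fraction x of Cl-35:
34.9689·x + 36.9659·(1 − x) = 35.4530
(34.9689 − 36.9659)·x = 35.4530 − 36.9659
x = -1.5129 / -1.9970 = 0.75759 → 75.76% Cl-35, 24.24% Cl-37.

Cl-35: 75.76%, Cl-37: 24.24%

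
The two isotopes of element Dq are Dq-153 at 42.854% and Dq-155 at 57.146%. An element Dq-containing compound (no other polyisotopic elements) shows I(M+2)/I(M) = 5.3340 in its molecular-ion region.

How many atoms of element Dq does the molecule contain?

4

The M+2/M ratio from n Dq atoms is n · q/p = n · 0.57146/0.42854.
n = 5.3340 × 0.42854/0.57146 = 4.00 ≈ 4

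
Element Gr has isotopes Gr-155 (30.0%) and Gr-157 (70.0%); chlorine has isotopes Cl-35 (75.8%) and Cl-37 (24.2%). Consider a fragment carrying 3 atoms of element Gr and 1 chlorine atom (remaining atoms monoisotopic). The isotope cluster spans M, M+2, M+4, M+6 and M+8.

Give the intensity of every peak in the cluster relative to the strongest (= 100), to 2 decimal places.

5.39 : 39.42 : 100.00 : 96.50 : 21.84

Element Gr pattern (n=3): 0.0270 : 0.1890 : 0.4410 : 0.3430
Chlorine pattern (n=1): 0.7580 : 0.2420
Convolve the two distributions (both contribute in 2-u steps):
  M: 0.0270×0.7580 = 0.020466
  M+2: 0.0270×0.2420 + 0.1890×0.7580 = 0.149796
  M+4: 0.1890×0.2420 + 0.4410×0.7580 = 0.380016
  M+6: 0.4410×0.2420 + 0.3430×0.7580 = 0.366716
  M+8: 0.3430×0.2420 = 0.083006
Scale to base peak (0.380016) = 100: 5.39 : 39.42 : 100.00 : 96.50 : 21.84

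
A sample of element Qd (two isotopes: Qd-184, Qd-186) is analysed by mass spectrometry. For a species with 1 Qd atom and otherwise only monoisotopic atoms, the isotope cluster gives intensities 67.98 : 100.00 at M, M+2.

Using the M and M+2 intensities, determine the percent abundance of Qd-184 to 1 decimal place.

40.5%

If p is the fraction of Qd that is Qd-184, then I(M+2)/I(M) = [C(1,1)·p^0·(1−p)] / p^1 = 1·(1−p)/p = 100.00/67.98 = 1.4710
(1−p)/p = 1.4710/1 = 1.4710  ⇒  p = 1/(1 + 1.4710) = 0.4047
Qd-184: 40.5%, Qd-186: 59.5%.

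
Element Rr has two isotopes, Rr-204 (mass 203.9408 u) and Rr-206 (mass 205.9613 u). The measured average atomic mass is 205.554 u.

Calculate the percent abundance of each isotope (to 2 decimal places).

Let x be the fractional abundance of Rr-204; then Rr-206 has abundance 1 − x.
203.9408·x + 205.9613·(1 − x) = 205.554
(203.9408 − 205.9613)·x = 205.554 − 205.9613
x = -0.4073 / -2.0205 = 0.20158 → 20.16% Rr-204, 79.84% Rr-206.

Rr-204: 20.16%, Rr-206: 79.84%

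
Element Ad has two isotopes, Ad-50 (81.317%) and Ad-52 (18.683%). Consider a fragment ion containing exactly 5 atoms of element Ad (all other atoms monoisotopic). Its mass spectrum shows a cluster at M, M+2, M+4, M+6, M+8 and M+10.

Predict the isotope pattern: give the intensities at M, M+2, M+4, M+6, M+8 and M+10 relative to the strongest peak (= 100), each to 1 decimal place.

87.0 : 100.0 : 46.0 : 10.6 : 1.2 : 0.1

The 5 Ad atoms are independent, so intensities follow the terms of (0.81317 + 0.18683)^5.
P(M) = 0.81317^5 = 0.355555
P(M+2) = 5 × 0.81317^4 × 0.18683^1 = 0.408453
P(M+4) = 10 × 0.81317^3 × 0.18683^2 = 0.187688
P(M+6) = 10 × 0.81317^2 × 0.18683^3 = 0.043122
P(M+8) = 5 × 0.81317^1 × 0.18683^4 = 0.004954
P(M+10) = 0.18683^5 = 0.000228
The M+2 peak is largest (0.408453); scaling to 100 gives 87.0 : 100.0 : 46.0 : 10.6 : 1.2 : 0.1.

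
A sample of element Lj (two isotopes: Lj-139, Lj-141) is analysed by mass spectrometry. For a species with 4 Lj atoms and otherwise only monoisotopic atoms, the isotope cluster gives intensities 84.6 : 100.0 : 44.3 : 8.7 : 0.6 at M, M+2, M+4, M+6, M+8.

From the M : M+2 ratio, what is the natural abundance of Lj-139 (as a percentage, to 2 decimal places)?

77.19%

Write p for the Lj-139 fraction. I(M+2)/I(M) = [C(4,1)·p^3·(1−p)] / p^4 = 4·(1−p)/p = 100.0/84.6 = 1.1820
(1−p)/p = 1.1820/4 = 0.2955  ⇒  p = 1/(1 + 0.2955) = 0.7719
Lj-139: 77.19%, Lj-141: 22.81%.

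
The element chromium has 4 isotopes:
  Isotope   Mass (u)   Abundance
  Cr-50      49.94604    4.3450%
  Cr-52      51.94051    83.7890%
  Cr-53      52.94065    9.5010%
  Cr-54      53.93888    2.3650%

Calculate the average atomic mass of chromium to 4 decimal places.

Ar = Σ fᵢ·mᵢ = 0.043450 × 49.94604 + 0.837890 × 51.94051 + 0.095010 × 52.94065 + 0.023650 × 53.93888
= 2.170155 + 43.520434 + 5.029891 + 1.275655 = 51.996135 u

51.9961 u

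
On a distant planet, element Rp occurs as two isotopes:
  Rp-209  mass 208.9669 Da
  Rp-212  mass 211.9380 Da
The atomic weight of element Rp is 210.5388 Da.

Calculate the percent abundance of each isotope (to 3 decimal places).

Rp-209: 47.094%, Rp-212: 52.906%

With x = fraction of Rp-209 (so Rp-212 is 1 − x):
208.9669·x + 211.9380·(1 − x) = 210.5388
(208.9669 − 211.9380)·x = 210.5388 − 211.9380
x = -1.3992 / -2.9711 = 0.47094 → 47.094% Rp-209, 52.906% Rp-212.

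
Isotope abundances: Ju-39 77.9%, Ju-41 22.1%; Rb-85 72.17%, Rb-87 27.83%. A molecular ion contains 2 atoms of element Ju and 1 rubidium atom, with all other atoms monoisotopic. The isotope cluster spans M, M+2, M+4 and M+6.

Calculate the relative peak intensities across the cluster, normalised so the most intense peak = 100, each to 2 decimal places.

100.00 : 95.30 : 29.93 : 3.10

Element Ju pattern (n=2): 0.606841 : 0.344318 : 0.048841
Rubidium pattern (n=1): 0.7217 : 0.2783
Convolve the two distributions (both contribute in 2-u steps):
  M: 0.606841×0.7217 = 0.437957
  M+2: 0.606841×0.2783 + 0.344318×0.7217 = 0.417378
  M+4: 0.344318×0.2783 + 0.048841×0.7217 = 0.131072
  M+6: 0.048841×0.2783 = 0.013592
Scale to base peak (0.437957) = 100: 100.00 : 95.30 : 29.93 : 3.10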